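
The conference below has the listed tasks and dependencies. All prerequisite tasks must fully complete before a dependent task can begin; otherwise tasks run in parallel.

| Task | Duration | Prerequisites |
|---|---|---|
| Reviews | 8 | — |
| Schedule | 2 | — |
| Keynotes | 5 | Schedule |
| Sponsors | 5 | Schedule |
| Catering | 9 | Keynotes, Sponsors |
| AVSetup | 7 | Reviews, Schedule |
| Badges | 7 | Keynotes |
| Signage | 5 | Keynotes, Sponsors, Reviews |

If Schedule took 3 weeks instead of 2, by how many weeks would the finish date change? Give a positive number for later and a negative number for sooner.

1

The binding path is Schedule→Keynotes→Catering = 2+5+9 = 16; finish at 16 weeks.
Schedule lies on that path, so at 3 weeks the path becomes 17 weeks.
No other chain overtakes it, so the finish is 17 weeks.
Change in finish: 17 − 16 = +1 weeks.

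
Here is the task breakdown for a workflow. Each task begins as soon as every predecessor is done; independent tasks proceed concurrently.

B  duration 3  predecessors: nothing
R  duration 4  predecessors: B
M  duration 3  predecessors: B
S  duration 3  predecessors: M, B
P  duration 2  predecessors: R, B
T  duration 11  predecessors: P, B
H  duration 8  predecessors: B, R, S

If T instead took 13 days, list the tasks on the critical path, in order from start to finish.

B, R, P, T

The binding path is B→R→P→T = 3+4+2+11 = 20; finish at 20 days.
Since T is critical, the +2 change carries straight to that chain (now 22 days).
That remains the longest chain; total 22 days.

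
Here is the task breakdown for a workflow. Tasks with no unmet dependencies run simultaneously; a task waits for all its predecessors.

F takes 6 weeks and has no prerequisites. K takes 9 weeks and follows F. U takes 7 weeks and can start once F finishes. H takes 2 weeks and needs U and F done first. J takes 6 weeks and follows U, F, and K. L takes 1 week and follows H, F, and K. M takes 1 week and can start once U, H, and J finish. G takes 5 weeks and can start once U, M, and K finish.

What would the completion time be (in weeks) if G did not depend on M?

With the dependency in place, F→K→J→M→G = 6+9+6+1+5 = 27 sets the finish at 27 weeks.
Without M→G, G's earliest start moves from 22 to 15.
The longest chain is now F→K→J→M = 6+9+6+1 = 22, so the schedule takes 22 weeks.

22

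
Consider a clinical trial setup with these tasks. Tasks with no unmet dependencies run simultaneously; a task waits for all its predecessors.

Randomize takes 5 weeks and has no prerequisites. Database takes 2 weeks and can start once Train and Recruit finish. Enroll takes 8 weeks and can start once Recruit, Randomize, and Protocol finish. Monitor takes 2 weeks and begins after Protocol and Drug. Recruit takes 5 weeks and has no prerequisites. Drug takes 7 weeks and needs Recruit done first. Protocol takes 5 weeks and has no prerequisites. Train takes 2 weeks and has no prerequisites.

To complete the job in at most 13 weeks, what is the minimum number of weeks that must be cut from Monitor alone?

1

Current finish: 14 weeks; target: 13.
Monitor is on every critical path, so each week cut from Monitor cuts the finish by one (this holds down to a finish of 13).
Need 14 − 13 = 1 week off Monitor → Monitor becomes 1 week, finish becomes 13.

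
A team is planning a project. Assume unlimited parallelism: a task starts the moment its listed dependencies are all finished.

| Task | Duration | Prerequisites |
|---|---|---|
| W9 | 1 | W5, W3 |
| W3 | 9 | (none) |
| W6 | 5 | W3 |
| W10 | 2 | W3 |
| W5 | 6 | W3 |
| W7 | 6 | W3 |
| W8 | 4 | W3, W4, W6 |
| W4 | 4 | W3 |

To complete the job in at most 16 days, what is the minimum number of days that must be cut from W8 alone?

2

Current finish: 18 days; target: 16.
W8 is on every critical path, so each day cut from W8 cuts the finish by one (this holds down to a finish of 16).
Need 18 − 16 = 2 days off W8 → W8 becomes 2 days, finish becomes 16.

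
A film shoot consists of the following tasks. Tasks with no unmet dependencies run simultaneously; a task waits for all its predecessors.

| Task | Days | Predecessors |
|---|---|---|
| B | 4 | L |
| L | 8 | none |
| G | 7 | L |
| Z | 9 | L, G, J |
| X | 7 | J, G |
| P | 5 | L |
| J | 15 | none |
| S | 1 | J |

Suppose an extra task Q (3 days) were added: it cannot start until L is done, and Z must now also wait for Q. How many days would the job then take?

24

Originally the job takes 24 days.
With Q inserted, Z now waits for max(L, G, J, Q).
New critical path: L→G→Z = 8+7+9 = 24 ⇒ 24 days.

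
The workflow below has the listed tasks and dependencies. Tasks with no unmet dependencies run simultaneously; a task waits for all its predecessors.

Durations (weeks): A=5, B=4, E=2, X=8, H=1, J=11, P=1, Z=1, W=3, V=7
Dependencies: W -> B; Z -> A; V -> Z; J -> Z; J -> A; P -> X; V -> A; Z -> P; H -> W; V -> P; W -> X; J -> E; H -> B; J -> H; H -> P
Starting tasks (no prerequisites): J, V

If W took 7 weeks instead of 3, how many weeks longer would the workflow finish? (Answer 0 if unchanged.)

Baseline: J→H→W→X = 11+1+3+8 = 23 → 23 weeks.
Since W is critical, the +4 change carries straight to that chain (now 27 weeks).
The critical path is still J→H→W→X; finish is now 27 weeks.
Change in finish: 27 − 23 = +4 weeks.

4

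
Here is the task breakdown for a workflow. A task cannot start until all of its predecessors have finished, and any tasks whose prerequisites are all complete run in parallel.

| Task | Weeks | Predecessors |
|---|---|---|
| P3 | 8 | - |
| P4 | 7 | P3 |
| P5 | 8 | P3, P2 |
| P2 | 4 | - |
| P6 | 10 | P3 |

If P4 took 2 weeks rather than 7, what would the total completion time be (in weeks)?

18

Baseline: P3→P6 = 8+10 = 18 → 18 weeks.
P4 is off the critical path — its longest chain is 15 weeks, giving 3 of slack.
The critical path is still P3→P6; finish is now 18 weeks.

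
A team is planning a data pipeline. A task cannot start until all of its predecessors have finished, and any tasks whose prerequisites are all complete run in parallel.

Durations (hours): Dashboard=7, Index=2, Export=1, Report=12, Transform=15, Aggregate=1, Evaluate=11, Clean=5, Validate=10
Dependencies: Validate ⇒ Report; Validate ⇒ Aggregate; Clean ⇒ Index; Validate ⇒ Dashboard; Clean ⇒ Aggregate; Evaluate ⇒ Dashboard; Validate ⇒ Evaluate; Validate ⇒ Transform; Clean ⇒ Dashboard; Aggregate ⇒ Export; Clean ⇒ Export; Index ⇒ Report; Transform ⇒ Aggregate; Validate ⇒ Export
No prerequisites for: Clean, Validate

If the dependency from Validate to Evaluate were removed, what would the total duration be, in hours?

Before: longest chain Validate→Evaluate→Dashboard = 10+11+7 = 28, finish 28.
Without Validate→Evaluate, Evaluate's earliest start moves from 10 to 0.
After: Validate→Transform→Aggregate→Export = 10+15+1+1 = 27 → 27 hours.

27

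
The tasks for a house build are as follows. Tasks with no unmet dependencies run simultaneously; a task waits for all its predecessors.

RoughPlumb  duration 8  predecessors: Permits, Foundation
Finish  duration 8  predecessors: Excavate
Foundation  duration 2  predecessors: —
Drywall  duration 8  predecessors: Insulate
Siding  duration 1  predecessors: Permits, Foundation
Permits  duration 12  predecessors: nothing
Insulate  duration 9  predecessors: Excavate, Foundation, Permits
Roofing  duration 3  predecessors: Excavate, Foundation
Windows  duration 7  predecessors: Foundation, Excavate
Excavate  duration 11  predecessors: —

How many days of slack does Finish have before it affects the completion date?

Permits→Insulate→Drywall = 12+9+8 = 29 sets the makespan at 29 days.
The longest chain containing Finish totals 19 days.
So Finish can slip 29 − 19 = 10 days.

10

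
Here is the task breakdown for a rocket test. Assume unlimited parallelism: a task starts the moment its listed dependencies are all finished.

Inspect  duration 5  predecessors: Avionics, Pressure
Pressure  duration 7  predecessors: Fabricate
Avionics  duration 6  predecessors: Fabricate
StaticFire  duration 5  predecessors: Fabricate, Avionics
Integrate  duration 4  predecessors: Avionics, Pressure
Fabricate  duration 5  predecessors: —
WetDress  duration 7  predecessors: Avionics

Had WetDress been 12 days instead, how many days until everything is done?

23

Actual critical path: Fabricate→Avionics→WetDress = 5+6+7 = 18 ⇒ 18 days.
Since WetDress is critical, the +5 change carries straight to that chain (now 23 days).
The critical path is still Fabricate→Avionics→WetDress; finish is now 23 days.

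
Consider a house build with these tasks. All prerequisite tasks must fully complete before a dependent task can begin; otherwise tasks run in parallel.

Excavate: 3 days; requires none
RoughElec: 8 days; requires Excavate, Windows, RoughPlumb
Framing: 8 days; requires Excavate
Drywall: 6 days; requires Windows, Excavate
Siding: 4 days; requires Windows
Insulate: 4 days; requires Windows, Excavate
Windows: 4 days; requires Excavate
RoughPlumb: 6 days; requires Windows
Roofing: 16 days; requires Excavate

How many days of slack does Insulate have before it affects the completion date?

10

Critical path: Excavate→Windows→RoughPlumb→RoughElec = 3+4+6+8 = 21, so the finish is 21 days.
Insulate finishes as early as 11 and must finish by 21.
So Insulate can slip 21 − 11 = 10 days.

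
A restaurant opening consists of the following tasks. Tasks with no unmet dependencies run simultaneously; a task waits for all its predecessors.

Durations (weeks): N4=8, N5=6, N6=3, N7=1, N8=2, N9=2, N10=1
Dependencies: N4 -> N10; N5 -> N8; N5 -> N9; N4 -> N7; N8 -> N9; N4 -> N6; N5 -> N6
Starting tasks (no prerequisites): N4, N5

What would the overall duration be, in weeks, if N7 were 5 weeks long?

The binding path is N4→N6 = 8+3 = 11; finish at 11 weeks.
The longest path through N7 is only 9 weeks, so N7 has float 2.
The binding chain switches to N4→N7 = 8+5 = 13; finish 13 weeks.

13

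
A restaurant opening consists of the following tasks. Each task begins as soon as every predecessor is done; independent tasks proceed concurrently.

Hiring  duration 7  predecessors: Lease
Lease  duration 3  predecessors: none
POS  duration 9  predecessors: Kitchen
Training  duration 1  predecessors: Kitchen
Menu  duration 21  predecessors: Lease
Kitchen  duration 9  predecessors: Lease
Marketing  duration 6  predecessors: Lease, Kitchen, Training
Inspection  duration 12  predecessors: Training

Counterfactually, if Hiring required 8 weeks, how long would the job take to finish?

Actual critical path: Lease→Kitchen→Training→Inspection = 3+9+1+12 = 25 ⇒ 25 weeks.
The longest path through Hiring is only 10 weeks, so Hiring has float 15.
The critical path is still Lease→Kitchen→Training→Inspection; finish is now 25 weeks.

25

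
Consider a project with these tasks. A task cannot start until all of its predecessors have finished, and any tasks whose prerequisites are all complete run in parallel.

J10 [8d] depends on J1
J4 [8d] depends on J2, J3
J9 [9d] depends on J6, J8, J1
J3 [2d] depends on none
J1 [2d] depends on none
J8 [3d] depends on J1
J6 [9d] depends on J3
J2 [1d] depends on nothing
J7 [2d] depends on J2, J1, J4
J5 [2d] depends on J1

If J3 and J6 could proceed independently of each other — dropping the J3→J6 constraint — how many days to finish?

Before: longest chain J3→J6→J9 = 2+9+9 = 20, finish 20.
Without J3→J6, J6's earliest start moves from 2 to 0.
New critical path: J6→J9 = 9+9 = 18 ⇒ 18 days.

18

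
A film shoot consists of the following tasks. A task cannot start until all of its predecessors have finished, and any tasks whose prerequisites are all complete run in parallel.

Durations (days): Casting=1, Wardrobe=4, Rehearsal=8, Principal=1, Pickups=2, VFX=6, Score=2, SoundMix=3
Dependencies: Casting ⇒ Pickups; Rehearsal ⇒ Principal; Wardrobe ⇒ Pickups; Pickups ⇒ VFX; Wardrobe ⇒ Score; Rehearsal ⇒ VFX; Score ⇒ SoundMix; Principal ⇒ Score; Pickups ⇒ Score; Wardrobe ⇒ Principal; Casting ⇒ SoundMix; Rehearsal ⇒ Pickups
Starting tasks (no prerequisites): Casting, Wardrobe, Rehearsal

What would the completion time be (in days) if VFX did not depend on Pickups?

Before: longest chain Rehearsal→Pickups→VFX = 8+2+6 = 16, finish 16.
Without Pickups→VFX, VFX's earliest start moves from 10 to 8.
The longest chain is now Rehearsal→Pickups→Score→SoundMix = 8+2+2+3 = 15, so the film shoot takes 15 days.

15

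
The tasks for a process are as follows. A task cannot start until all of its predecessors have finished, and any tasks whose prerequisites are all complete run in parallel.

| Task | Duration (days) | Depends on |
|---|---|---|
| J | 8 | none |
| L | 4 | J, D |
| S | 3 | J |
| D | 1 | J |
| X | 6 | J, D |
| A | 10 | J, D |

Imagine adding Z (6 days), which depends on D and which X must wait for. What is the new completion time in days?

Originally the schedule takes 19 days.
With Z inserted, X now waits for max(J, D, Z).
New critical path: J→D→Z→X = 8+1+6+6 = 21 ⇒ 21 days.

21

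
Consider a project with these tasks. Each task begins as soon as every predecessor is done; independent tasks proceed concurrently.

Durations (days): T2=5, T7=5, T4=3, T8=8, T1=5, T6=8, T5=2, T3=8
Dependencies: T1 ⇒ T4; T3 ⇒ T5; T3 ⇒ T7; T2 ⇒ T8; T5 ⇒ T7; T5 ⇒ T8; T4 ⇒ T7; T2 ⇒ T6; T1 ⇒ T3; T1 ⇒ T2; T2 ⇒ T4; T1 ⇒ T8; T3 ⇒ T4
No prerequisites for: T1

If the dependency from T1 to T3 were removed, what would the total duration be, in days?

18

Before: longest chain T1→T3→T5→T8 = 5+8+2+8 = 23, finish 23.
Without T1→T3, T3's earliest start moves from 5 to 0.
After: T1→T2→T4→T7 = 5+5+3+5 = 18 → 18 days.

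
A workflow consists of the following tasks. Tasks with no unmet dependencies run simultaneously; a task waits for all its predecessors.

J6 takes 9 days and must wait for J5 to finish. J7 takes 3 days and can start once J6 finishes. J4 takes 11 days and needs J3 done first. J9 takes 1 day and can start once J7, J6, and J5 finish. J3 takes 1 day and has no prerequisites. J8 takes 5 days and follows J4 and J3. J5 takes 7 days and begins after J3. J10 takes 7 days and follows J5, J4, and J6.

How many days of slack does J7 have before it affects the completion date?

3

Critical path: J3→J5→J6→J10 = 1+7+9+7 = 24, so the finish is 24 days.
J7 finishes as early as 20 and must finish by 23.
Float = 24 − 21 = 3.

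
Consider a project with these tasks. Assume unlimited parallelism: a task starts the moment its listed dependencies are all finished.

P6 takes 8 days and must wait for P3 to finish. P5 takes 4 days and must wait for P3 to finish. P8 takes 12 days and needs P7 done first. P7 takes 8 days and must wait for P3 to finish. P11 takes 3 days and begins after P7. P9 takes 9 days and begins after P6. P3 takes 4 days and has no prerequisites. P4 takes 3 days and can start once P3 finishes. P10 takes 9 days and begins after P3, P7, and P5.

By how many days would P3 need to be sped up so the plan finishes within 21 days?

3

Current finish: 24 days; target: 21.
P3 is on every critical path, so each day cut from P3 cuts the finish by one (this holds down to a finish of 21).
Need 24 − 21 = 3 days off P3 → P3 becomes 1 day, finish becomes 21.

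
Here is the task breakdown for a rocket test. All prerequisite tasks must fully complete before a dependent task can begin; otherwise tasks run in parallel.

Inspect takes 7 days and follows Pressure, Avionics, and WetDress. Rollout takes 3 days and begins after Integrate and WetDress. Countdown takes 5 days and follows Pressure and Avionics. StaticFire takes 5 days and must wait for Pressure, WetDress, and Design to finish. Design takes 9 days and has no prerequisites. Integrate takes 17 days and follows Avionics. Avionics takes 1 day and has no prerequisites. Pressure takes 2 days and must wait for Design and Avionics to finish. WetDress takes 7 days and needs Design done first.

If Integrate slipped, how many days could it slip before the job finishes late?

The longest chain is Design→WetDress→Inspect = 9+7+7 = 23; overall finish 23 days.
Integrate finishes as early as 18 and must finish by 20.
Slack of Integrate = 3 − 1 = 2 days.

2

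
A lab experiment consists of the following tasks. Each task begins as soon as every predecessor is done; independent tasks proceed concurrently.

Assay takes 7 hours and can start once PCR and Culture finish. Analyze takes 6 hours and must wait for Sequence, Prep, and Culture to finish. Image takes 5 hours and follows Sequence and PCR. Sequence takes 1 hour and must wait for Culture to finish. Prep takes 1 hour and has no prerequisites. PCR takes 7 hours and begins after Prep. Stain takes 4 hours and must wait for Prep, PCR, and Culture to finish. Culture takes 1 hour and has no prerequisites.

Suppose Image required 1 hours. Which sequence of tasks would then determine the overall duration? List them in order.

Prep, PCR, Assay

Critical path before the change: Prep→PCR→Assay = 1+7+7 = 15 giving 15 hours.
Image is off the critical path — its longest chain is 13 hours, giving 2 of slack.
That remains the longest chain; total 15 hours.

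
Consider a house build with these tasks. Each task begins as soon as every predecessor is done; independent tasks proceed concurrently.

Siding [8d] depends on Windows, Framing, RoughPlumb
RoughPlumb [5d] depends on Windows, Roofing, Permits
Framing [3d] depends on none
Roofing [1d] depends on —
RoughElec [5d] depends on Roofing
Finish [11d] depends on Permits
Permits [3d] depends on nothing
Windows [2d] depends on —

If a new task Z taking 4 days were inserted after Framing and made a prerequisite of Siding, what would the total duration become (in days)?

Originally the house build takes 16 days.
With Z inserted, Siding now waits for max(Windows, Framing, RoughPlumb, Z).
New critical path: Permits→RoughPlumb→Siding = 3+5+8 = 16 ⇒ 16 days.

16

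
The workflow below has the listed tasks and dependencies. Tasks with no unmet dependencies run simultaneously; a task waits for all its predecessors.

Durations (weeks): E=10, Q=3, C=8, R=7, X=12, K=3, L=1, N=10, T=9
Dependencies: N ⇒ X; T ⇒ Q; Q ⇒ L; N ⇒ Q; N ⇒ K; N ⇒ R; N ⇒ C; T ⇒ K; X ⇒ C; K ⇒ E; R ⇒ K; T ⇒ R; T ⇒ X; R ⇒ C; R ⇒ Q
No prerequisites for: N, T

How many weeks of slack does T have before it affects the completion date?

N→X→C = 10+12+8 = 30 sets the makespan at 30 weeks.
The longest chain containing T totals 29 weeks.
Float = 30 − 29 = 1.

1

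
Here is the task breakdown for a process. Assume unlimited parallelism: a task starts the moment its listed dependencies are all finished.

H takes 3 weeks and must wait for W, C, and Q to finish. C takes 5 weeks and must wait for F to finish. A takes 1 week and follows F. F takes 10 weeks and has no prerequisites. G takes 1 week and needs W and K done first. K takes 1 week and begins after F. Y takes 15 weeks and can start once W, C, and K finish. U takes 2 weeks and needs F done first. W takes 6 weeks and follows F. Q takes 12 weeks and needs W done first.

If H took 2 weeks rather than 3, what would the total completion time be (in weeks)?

Actual critical path: F→W→Q→H = 10+6+12+3 = 31 ⇒ 31 weeks.
H lies on that path, so at 2 weeks the path becomes 30 weeks.
Now F→W→Y = 10+6+15 = 31 is longest, so the finish becomes 31 weeks.

31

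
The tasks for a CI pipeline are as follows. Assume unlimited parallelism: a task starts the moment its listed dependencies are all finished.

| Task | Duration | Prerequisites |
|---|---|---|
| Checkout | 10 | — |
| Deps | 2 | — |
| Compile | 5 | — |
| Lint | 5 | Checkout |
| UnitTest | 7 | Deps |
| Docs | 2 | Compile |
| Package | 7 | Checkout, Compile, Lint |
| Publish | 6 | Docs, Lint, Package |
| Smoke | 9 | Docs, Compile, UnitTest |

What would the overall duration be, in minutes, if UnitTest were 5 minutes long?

28

Baseline: Checkout→Lint→Package→Publish = 10+5+7+6 = 28 → 28 minutes.
The longest path through UnitTest is only 18 minutes, so UnitTest has float 10.
That remains the longest chain; total 28 minutes.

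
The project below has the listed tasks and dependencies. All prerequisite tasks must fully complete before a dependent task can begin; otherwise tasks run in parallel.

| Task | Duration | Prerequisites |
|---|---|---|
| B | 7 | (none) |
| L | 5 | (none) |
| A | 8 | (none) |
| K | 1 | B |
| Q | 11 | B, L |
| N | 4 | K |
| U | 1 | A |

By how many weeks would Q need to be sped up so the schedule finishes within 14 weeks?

Current finish: 18 weeks; target: 14.
Q is on every critical path, so each week cut from Q cuts the finish by one (this holds down to a finish of 12).
Need 18 − 14 = 4 weeks off Q → Q becomes 7 weeks, finish becomes 14.

4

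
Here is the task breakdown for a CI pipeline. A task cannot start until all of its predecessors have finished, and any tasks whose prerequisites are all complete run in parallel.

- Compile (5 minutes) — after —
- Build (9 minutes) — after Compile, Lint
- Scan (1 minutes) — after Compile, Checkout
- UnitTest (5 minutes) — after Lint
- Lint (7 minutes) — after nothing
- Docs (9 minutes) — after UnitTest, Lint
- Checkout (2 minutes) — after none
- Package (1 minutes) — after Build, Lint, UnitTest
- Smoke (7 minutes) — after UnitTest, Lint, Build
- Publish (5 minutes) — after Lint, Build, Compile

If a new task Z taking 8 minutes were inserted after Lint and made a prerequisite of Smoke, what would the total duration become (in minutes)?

Originally the schedule takes 23 minutes.
With Z inserted, Smoke now waits for max(UnitTest, Lint, Build, Z).
New critical path: Lint→Build→Smoke = 7+9+7 = 23 ⇒ 23 minutes.

23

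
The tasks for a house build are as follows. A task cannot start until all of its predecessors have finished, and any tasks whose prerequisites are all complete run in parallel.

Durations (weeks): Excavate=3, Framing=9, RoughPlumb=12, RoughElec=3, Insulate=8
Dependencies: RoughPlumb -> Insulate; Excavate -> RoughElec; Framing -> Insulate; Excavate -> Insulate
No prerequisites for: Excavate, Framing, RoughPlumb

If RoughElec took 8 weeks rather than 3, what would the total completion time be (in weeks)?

Actual critical path: RoughPlumb→Insulate = 12+8 = 20 ⇒ 20 weeks.
RoughElec is off the critical path — its longest chain is 6 weeks, giving 14 of slack.
That remains the longest chain; total 20 weeks.

20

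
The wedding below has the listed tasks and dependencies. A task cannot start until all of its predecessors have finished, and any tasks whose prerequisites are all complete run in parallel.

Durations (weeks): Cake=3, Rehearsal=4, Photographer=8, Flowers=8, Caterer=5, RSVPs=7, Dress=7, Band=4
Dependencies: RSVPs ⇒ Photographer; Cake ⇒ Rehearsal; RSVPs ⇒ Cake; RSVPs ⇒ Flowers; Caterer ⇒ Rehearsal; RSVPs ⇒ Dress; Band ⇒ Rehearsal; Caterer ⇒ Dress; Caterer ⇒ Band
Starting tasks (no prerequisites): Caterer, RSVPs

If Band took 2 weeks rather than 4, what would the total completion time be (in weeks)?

Critical path before the change: RSVPs→Flowers = 7+8 = 15 giving 15 weeks.
The longest path through Band is only 13 weeks, so Band has float 2.
That remains the longest chain; total 15 weeks.

15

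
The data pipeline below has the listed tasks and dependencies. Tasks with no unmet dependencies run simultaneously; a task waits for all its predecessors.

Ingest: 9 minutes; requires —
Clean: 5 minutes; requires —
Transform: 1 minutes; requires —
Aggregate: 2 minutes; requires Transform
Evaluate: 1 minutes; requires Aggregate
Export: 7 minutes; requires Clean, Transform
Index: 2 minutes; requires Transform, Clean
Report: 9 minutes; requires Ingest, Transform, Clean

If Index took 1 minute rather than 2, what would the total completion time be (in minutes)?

18

Actual critical path: Ingest→Report = 9+9 = 18 ⇒ 18 minutes.
The longest path through Index is only 7 minutes, so Index has float 11.
That remains the longest chain; total 18 minutes.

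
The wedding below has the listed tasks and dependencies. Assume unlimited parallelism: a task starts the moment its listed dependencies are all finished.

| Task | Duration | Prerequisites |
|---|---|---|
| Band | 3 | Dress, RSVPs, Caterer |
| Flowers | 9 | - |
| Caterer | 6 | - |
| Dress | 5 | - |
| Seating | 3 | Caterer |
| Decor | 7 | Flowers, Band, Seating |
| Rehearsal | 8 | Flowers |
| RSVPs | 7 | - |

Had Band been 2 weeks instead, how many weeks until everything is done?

Baseline: RSVPs→Band→Decor = 7+3+7 = 17 → 17 weeks.
Since Band is critical, the -1 change carries straight to that chain (now 16 weeks).
The binding chain switches to Flowers→Rehearsal = 9+8 = 17; finish 17 weeks.

17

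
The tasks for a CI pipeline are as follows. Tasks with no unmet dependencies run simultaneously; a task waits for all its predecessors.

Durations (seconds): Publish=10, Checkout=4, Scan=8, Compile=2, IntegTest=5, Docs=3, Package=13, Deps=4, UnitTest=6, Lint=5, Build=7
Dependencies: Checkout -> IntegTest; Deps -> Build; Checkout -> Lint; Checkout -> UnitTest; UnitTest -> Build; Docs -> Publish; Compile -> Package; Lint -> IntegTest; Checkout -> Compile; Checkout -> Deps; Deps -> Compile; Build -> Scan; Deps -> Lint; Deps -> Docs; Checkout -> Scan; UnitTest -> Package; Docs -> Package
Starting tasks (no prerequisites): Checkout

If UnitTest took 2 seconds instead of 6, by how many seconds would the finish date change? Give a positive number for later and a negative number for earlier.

-1

Critical path before the change: Checkout→UnitTest→Build→Scan = 4+6+7+8 = 25 giving 25 seconds.
UnitTest is on the critical path; changing it to 2 makes that path 21 seconds.
New critical path: Checkout→Deps→Docs→Package = 4+4+3+13 = 24 ⇒ 24 seconds.
Change in finish: 24 − 25 = -1 seconds.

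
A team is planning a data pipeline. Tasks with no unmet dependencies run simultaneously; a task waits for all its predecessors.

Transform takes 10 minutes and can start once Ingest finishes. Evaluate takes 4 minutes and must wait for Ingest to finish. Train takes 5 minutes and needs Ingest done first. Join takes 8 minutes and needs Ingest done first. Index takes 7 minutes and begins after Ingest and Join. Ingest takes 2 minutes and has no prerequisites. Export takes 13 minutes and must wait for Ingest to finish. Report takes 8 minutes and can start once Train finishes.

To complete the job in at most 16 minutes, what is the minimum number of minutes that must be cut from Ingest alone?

1

Current finish: 17 minutes; target: 16.
Ingest is on every critical path, so each minute cut from Ingest cuts the finish by one (this holds down to a finish of 16).
Need 17 − 16 = 1 minute off Ingest → Ingest becomes 1 minute, finish becomes 16.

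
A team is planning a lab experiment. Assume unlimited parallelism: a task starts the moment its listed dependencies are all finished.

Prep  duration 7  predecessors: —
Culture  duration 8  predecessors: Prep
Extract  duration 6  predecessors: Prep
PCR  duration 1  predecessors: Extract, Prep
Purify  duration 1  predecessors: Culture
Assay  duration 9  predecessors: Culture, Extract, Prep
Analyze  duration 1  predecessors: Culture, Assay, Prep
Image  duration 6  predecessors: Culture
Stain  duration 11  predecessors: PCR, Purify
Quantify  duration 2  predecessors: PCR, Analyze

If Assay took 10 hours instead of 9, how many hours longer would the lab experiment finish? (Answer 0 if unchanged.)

1

Baseline: Prep→Culture→Assay→Analyze→Quantify = 7+8+9+1+2 = 27 → 27 hours.
Since Assay is critical, the +1 change carries straight to that chain (now 28 hours).
No other chain overtakes it, so the finish is 28 hours.
Change in finish: 28 − 27 = +1 hours.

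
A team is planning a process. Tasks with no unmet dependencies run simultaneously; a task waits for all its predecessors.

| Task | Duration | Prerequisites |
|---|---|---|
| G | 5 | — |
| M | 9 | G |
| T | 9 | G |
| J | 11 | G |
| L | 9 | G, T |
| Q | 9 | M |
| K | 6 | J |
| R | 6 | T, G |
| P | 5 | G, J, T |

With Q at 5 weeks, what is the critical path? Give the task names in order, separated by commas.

As given, the longest chain is G→M→Q = 5+9+9 = 23, so the finish is 23 weeks.
Q lies on that path, so at 5 weeks the path becomes 19 weeks.
Now G→T→L = 5+9+9 = 23 is longest, so the finish becomes 23 weeks.

G, T, L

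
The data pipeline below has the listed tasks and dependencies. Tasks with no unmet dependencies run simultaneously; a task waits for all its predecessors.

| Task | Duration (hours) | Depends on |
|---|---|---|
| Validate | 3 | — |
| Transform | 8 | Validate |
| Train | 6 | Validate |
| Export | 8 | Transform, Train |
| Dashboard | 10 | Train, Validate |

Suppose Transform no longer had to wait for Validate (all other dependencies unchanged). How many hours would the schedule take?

With the dependency in place, Validate→Transform→Export = 3+8+8 = 19 sets the finish at 19 hours.
Without Validate→Transform, Transform's earliest start moves from 3 to 0.
After: Validate→Train→Dashboard = 3+6+10 = 19 → 19 hours.

19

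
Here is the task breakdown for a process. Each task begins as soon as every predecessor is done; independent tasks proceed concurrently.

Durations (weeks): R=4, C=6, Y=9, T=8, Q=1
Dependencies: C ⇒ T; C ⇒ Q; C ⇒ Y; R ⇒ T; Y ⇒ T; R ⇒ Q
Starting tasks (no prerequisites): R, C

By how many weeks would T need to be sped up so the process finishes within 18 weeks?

Current finish: 23 weeks; target: 18.
T is on every critical path, so each week cut from T cuts the finish by one (this holds down to a finish of 16).
Need 23 − 18 = 5 weeks off T → T becomes 3 weeks, finish becomes 18.

5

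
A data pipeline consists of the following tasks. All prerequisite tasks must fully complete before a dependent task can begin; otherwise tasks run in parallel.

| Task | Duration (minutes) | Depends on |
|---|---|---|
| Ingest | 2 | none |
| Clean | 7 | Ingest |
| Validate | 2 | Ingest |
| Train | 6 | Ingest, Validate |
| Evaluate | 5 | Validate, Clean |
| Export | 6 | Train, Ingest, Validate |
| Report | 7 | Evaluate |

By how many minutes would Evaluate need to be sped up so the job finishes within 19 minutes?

Current finish: 21 minutes; target: 19.
Evaluate is on every critical path, so each minute cut from Evaluate cuts the finish by one (this holds down to a finish of 17).
Need 21 − 19 = 2 minutes off Evaluate → Evaluate becomes 3 minutes, finish becomes 19.

2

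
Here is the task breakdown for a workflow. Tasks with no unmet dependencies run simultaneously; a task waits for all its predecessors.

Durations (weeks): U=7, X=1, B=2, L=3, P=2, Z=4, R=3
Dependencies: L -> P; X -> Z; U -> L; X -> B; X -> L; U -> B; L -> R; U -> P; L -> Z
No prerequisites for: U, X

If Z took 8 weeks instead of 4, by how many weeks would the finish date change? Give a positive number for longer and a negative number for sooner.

Baseline: U→L→Z = 7+3+4 = 14 → 14 weeks.
Z is on the critical path; changing it to 8 makes that path 18 weeks.
No other chain overtakes it, so the finish is 18 weeks.
Change in finish: 18 − 14 = +4 weeks.

4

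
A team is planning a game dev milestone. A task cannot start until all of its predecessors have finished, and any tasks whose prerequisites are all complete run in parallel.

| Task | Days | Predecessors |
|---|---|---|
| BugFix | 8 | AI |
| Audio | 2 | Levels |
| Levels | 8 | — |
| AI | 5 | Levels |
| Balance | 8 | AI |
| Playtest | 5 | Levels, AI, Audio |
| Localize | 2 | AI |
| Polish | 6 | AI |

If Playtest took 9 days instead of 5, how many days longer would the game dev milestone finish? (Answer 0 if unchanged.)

Baseline: Levels→AI→Balance = 8+5+8 = 21 → 21 days.
The longest path through Playtest is only 18 days, so Playtest has float 3.
Now Levels→AI→Playtest = 8+5+9 = 22 is longest, so the finish becomes 22 days.
Change in finish: 22 − 21 = +1 days.

1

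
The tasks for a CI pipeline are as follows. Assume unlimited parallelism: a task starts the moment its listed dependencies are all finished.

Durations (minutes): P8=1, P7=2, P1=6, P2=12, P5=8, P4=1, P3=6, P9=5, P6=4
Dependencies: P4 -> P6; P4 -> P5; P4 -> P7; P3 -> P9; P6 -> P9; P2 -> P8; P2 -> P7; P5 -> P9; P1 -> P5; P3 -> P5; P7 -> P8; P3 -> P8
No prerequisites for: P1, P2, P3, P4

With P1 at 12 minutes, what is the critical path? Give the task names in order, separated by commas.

The binding path is P1→P5→P9 = 6+8+5 = 19; finish at 19 minutes.
P1 lies on that path, so at 12 minutes the path becomes 25 minutes.
That remains the longest chain; total 25 minutes.

P1, P5, P9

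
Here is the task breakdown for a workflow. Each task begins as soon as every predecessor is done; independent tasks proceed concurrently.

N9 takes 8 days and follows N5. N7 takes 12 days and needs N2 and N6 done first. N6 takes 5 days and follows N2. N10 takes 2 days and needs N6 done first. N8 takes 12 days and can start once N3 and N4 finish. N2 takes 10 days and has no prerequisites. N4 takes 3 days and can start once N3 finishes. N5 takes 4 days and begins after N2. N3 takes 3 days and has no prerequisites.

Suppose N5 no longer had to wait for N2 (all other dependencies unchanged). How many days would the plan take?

27

Before: longest chain N2→N6→N7 = 10+5+12 = 27, finish 27.
Without N2→N5, N5's earliest start moves from 10 to 0.
After: N2→N6→N7 = 10+5+12 = 27 → 27 days.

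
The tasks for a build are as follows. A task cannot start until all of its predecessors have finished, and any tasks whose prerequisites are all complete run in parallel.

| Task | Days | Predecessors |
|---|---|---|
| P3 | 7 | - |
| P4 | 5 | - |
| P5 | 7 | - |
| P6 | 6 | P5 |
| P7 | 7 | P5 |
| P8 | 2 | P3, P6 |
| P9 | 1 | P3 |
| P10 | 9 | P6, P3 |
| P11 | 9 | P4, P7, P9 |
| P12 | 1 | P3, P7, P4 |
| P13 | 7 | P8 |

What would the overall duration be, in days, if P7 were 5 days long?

22

Actual critical path: P5→P7→P11 = 7+7+9 = 23 ⇒ 23 days.
Since P7 is critical, the -2 change carries straight to that chain (now 21 days).
New critical path: P5→P6→P8→P13 = 7+6+2+7 = 22 ⇒ 22 days.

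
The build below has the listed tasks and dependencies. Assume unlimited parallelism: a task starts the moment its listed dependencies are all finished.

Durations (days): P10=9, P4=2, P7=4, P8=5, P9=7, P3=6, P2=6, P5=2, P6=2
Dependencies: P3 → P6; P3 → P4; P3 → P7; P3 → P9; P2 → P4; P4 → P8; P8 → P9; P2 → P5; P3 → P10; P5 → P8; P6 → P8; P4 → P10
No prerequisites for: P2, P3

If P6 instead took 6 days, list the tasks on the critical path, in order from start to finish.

P3, P6, P8, P9

As given, the longest chain is P3→P6→P8→P9 = 6+2+5+7 = 20, so the finish is 20 days.
Since P6 is critical, the +4 change carries straight to that chain (now 24 days).
No other chain overtakes it, so the finish is 24 days.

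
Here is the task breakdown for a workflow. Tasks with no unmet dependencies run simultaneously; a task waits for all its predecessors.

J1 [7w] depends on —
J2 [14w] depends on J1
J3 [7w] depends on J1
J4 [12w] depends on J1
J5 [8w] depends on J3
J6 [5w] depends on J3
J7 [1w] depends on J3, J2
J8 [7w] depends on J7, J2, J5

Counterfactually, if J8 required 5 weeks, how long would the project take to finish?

The binding path is J1→J2→J7→J8 = 7+14+1+7 = 29; finish at 29 weeks.
J8 is on the critical path; changing it to 5 makes that path 27 weeks.
The critical path is still J1→J2→J7→J8; finish is now 27 weeks.

27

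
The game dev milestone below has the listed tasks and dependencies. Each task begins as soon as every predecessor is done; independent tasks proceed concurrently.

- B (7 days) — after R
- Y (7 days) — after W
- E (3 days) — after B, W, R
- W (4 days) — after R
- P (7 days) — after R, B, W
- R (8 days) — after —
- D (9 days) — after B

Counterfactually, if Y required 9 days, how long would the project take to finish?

The binding path is R→B→D = 8+7+9 = 24; finish at 24 days.
Y is off the critical path — its longest chain is 19 days, giving 5 of slack.
No other chain overtakes it, so the finish is 24 days.

24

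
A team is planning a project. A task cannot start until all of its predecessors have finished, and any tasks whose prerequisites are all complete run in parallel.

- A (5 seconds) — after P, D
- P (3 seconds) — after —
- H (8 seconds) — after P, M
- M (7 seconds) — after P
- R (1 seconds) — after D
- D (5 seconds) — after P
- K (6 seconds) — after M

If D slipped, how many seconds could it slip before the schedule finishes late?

5

P→M→H = 3+7+8 = 18 sets the makespan at 18 seconds.
D finishes as early as 8 and must finish by 13.
Float = 18 − 13 = 5.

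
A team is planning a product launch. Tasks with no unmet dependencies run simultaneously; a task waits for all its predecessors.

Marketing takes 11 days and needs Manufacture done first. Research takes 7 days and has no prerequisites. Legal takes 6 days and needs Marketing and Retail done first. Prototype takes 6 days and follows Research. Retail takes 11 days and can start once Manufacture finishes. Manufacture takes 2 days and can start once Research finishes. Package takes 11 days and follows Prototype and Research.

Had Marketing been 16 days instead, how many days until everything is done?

31

As given, the longest chain is Research→Manufacture→Marketing→Legal = 7+2+11+6 = 26, so the finish is 26 days.
Marketing is on the critical path; changing it to 16 makes that path 31 days.
No other chain overtakes it, so the finish is 31 days.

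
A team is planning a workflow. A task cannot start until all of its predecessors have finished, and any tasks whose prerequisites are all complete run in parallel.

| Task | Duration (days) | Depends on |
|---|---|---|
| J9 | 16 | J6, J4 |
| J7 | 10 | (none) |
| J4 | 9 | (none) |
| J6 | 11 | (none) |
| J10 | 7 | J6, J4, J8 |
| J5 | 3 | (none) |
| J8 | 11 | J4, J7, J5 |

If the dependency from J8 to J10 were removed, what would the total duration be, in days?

Before: longest chain J7→J8→J10 = 10+11+7 = 28, finish 28.
Without J8→J10, J10's earliest start moves from 21 to 11.
The longest chain is now J6→J9 = 11+16 = 27, so the project takes 27 days.

27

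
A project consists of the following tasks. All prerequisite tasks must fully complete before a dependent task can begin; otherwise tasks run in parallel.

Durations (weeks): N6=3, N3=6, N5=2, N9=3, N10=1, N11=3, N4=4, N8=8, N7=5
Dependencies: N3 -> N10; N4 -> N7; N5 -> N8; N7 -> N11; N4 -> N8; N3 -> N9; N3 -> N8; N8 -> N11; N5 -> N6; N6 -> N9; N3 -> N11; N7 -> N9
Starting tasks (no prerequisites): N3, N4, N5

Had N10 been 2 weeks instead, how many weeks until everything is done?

17

The binding path is N3→N8→N11 = 6+8+3 = 17; finish at 17 weeks.
N10 has 10 weeks of float (longest path through it is 7).
No other chain overtakes it, so the finish is 17 weeks.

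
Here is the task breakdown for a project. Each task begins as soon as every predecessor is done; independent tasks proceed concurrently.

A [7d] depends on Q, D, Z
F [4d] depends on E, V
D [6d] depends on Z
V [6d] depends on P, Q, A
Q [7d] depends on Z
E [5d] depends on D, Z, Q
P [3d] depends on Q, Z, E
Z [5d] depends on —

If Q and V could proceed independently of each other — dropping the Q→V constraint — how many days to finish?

Original critical path: Z→Q→E→P→V→F = 5+7+5+3+6+4 = 30 ⇒ 30 days.
Dropping Q→V doesn't change V's earliest start (20); another predecessor still binds.
After: Z→Q→E→P→V→F = 5+7+5+3+6+4 = 30 → 30 days.

30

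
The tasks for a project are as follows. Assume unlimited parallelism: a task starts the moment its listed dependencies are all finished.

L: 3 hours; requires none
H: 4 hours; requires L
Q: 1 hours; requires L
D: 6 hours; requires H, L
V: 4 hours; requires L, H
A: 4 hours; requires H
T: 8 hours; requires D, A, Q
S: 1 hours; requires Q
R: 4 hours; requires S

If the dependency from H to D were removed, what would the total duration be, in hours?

With the dependency in place, L→H→D→T = 3+4+6+8 = 21 sets the finish at 21 hours.
Without H→D, D's earliest start moves from 7 to 3.
New critical path: L→H→A→T = 3+4+4+8 = 19 ⇒ 19 hours.

19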